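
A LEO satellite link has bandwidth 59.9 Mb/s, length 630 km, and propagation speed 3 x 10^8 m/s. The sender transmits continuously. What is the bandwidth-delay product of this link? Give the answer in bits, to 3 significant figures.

Propagation delay = 630000 / 300000000 = 0.0021 s.
BDP = R × t_prop = 59900000 × 0.0021 = 125790 bits.

126000 bits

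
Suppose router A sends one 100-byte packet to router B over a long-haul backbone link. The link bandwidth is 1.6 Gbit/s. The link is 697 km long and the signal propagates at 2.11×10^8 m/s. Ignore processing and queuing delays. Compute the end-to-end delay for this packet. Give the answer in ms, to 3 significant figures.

3.30 ms

L = 100 × 8 = 800 bits.
Transmission delay = L/R = 800 / 1600000000 = 0.0005 ms.
Propagation delay = d/s = 697000 m / 211000000 m/s = 3.30332 ms.
Total = 3.30 ms.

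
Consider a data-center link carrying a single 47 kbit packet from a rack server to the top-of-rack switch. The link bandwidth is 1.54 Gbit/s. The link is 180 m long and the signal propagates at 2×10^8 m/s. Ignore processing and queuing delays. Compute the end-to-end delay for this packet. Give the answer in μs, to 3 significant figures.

L = 47000 bits.
Transmission delay = L/R = 47000 / 1540000000 = 30.5195 μs.
Propagation delay = d/s = 180 m / 200000000 m/s = 0.9 μs.
Total = 31.4 μs.

31.4 μs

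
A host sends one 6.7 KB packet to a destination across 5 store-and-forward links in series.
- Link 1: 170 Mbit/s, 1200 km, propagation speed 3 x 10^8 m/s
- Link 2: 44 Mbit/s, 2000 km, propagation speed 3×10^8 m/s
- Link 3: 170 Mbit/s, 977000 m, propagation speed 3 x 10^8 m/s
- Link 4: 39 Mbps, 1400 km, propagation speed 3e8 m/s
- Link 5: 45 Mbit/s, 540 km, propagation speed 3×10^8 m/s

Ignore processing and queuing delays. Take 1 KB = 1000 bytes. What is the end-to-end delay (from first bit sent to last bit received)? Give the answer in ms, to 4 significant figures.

24.80 ms

L = 53600 bits.
Transmission delays (L/R per hop): 0.315294, 1.21818, 0.315294, 1.37436, 1.19111 ms; sum = 4.41424 ms.
Propagation delays (d/s per hop): 4, 6.66667, 3.25667, 4.66667, 1.8 ms; sum = 20.39 ms.
End-to-end = 24.80 ms.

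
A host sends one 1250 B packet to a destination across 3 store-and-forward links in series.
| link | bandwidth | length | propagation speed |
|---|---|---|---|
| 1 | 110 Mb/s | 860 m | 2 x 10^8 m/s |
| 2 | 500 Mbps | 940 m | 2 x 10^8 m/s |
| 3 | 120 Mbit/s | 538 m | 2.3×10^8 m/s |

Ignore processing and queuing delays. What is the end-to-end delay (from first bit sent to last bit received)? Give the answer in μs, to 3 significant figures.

L = 1250 × 8 = 10000 bits.
Transmission delays (L/R per hop): 90.9091, 20, 83.3333 μs; sum = 194.242 μs.
Propagation delays (d/s per hop): 4.3, 4.7, 2.33913 μs; sum = 11.3391 μs.
End-to-end = 206 μs.

206 μs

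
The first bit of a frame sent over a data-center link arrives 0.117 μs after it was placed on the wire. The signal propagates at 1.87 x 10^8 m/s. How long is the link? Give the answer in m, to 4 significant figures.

d = s × t_prop = 187000000 × 1.17e-07 = 21.88 m.

21.88 m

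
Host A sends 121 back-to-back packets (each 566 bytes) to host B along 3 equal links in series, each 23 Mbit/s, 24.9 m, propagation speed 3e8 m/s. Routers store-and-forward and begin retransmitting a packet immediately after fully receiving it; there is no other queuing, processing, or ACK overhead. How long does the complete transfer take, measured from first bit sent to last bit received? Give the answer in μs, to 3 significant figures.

24200 μs

Per-hop transmission t_tx = L/R = 4528/23000000 = 196.87 μs.
Per-hop propagation t_prop = 24.9/300000000 = 0.083 μs.
Pipeline fill: first packet needs 3·t_tx to clear all hops; remaining 120 packets each add one t_tx.
Total = (3+121-1)·t_tx + 3·t_prop = 123·196.87 + 3·0.083 = 24200 μs.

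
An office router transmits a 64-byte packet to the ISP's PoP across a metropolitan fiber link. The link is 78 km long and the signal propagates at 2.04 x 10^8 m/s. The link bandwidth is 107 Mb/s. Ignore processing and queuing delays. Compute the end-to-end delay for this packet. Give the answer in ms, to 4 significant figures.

L = 64 × 8 = 512 bits.
Transmission delay = L/R = 512 / 107000000 = 0.00478505 ms.
Propagation delay = d/s = 78000 m / 204000000 m/s = 0.382353 ms.
Total = 0.3871 ms.

0.3871 ms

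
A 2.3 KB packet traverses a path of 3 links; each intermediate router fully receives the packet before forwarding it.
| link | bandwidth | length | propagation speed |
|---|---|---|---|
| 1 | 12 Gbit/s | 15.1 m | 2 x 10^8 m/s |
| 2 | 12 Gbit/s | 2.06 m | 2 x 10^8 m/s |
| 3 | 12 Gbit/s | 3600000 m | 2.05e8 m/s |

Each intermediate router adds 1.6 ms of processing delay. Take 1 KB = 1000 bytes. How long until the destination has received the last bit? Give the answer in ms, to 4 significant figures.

L = 18400 bits.
Transmission delay per hop = L/R = 18400/12000000000 = 0.00153333 ms; 3 hops → 0.0046 ms.
Propagation delays (d/s per hop): 7.55e-05, 1.03e-05, 17.561 ms; sum = 17.5611 ms.
Processing at 2 router(s): 2 × 1.6 ms = 3.2 ms.
End-to-end = 20.77 ms.

20.77 ms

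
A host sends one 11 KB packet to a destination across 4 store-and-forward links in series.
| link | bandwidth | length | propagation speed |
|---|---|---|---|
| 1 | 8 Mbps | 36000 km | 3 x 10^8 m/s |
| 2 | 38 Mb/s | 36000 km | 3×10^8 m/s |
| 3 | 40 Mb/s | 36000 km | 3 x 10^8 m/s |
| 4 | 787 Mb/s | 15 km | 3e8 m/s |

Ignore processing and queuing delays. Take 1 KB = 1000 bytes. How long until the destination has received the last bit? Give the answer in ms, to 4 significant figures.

375.7 ms

L = 88000 bits.
Transmission delays (L/R per hop): 11, 2.31579, 2.2, 0.111817 ms; sum = 15.6276 ms.
Propagation delays (d/s per hop): 120, 120, 120, 0.05 ms; sum = 360.05 ms.
End-to-end = 375.7 ms.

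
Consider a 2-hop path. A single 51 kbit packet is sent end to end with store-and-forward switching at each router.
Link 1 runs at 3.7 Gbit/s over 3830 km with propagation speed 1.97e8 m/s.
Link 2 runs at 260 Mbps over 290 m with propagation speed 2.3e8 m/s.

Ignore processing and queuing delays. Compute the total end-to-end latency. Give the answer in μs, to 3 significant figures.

19700 μs

L = 51000 bits.
Transmission delays (L/R per hop): 13.7838, 196.154 μs; sum = 209.938 μs.
Propagation delays (d/s per hop): 19441.6, 1.26087 μs; sum = 19442.9 μs.
End-to-end = 19700 μs.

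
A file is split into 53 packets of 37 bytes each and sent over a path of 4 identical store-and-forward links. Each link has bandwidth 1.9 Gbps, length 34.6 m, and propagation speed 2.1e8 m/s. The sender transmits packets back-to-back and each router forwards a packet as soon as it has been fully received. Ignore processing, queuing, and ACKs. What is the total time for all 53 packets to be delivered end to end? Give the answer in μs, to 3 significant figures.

Per-hop transmission t_tx = L/R = 296/1900000000 = 0.155789 μs.
Per-hop propagation t_prop = 34.6/210000000 = 0.164762 μs.
Pipeline fill: first packet needs 4·t_tx to clear all hops; remaining 52 packets each add one t_tx.
Total = (4+53-1)·t_tx + 4·t_prop = 56·0.155789 + 4·0.164762 = 9.38 μs.

9.38 μs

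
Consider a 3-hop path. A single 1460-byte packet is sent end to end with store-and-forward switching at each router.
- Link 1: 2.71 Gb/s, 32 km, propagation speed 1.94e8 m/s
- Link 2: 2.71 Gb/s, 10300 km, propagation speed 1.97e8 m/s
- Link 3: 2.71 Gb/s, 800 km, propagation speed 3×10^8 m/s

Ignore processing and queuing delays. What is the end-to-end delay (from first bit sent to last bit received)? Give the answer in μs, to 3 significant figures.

55100 μs

L = 1460 × 8 = 11680 bits.
Transmission delay per hop = L/R = 11680/2710000000 = 4.30996 μs; 3 hops → 12.9299 μs.
Propagation delays (d/s per hop): 164.948, 52284.3, 2666.67 μs; sum = 55115.9 μs.
End-to-end = 55100 μs.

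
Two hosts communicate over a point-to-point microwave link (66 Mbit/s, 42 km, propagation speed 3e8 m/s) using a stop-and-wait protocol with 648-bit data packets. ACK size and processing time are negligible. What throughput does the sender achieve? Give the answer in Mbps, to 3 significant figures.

2.24 Mbps

t_tx = L/R = 648/66000000 = 9.81818e-06 s.
t_prop = 42000/300000000 = 0.00014 s; RTT = 0.00028 s.
Cycle = t_tx + RTT = 0.000289818 s.
Throughput = L / cycle = 648 / 0.000289818 = 2.24 Mbps.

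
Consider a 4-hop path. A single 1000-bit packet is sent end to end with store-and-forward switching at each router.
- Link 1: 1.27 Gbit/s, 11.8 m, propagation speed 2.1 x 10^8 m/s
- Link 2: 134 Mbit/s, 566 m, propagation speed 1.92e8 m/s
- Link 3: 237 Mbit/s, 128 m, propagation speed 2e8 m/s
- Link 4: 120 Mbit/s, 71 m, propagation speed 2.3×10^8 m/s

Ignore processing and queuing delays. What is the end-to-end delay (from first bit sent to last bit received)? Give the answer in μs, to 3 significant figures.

Transmission delays (L/R per hop): 0.787402, 7.46269, 4.21941, 8.33333 μs; sum = 20.8028 μs.
Propagation delays (d/s per hop): 0.0561905, 2.94792, 0.64, 0.308696 μs; sum = 3.9528 μs.
End-to-end = 24.8 μs.

24.8 μs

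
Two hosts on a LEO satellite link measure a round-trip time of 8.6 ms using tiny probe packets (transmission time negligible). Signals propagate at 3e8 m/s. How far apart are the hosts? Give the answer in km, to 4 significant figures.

One-way propagation = RTT/2 = 4.3 ms.
d = s × t = 300000000 × 0.0043 = 1290 km.

1290 km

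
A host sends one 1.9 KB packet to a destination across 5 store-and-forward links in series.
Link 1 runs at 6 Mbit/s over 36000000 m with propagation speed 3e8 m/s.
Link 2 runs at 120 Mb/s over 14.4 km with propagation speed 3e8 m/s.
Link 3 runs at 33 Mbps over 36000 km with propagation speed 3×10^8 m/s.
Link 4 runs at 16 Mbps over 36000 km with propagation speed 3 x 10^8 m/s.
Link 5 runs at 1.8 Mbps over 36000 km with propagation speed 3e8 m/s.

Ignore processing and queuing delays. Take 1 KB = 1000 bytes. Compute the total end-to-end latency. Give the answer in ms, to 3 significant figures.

L = 15200 bits.
Transmission delays (L/R per hop): 2.53333, 0.126667, 0.460606, 0.95, 8.44444 ms; sum = 12.5151 ms.
Propagation delays (d/s per hop): 120, 0.048, 120, 120, 120 ms; sum = 480.048 ms.
End-to-end = 493 ms.

493 ms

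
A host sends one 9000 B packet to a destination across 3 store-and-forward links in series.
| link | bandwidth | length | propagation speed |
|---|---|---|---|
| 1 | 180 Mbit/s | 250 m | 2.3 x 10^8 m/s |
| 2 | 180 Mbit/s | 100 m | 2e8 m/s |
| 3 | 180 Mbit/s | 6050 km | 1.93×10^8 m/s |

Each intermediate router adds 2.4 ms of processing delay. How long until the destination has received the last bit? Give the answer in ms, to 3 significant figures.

37.3 ms

L = 9000 × 8 = 72000 bits.
Transmission delay per hop = L/R = 72000/180000000 = 0.4 ms; 3 hops → 1.2 ms.
Propagation delays (d/s per hop): 0.00108696, 0.0005, 31.3472 ms; sum = 31.3487 ms.
Processing at 2 router(s): 2 × 2.4 ms = 4.8 ms.
End-to-end = 37.3 ms.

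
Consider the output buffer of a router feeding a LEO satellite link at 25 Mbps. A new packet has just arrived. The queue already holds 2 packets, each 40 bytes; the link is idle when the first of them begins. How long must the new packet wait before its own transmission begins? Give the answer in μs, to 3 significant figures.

25.6 μs

Each queued packet: L/R = 320/25000000 = 12.8 μs.
2 queued → 25.6 μs.
Queuing delay = 25.6 μs.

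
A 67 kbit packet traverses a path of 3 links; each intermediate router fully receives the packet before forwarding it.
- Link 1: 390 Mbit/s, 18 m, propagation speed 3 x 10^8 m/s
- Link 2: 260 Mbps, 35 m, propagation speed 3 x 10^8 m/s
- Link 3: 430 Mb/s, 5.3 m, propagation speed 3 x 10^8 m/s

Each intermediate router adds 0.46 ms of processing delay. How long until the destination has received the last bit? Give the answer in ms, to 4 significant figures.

L = 67000 bits.
Transmission delays (L/R per hop): 0.171795, 0.257692, 0.155814 ms; sum = 0.585301 ms.
Propagation delays (d/s per hop): 6e-05, 0.000116667, 1.76667e-05 ms; sum = 0.000194333 ms.
Processing at 2 router(s): 2 × 0.46 ms = 0.92 ms.
End-to-end = 1.505 ms.

1.505 ms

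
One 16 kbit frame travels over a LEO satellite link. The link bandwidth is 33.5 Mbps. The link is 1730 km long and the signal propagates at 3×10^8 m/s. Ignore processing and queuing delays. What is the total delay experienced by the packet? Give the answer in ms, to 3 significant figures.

6.24 ms

L = 16000 bits.
Transmission delay = L/R = 16000 / 33500000 = 0.477612 ms.
Propagation delay = d/s = 1730000 m / 300000000 m/s = 5.76667 ms.
Total = 6.24 ms.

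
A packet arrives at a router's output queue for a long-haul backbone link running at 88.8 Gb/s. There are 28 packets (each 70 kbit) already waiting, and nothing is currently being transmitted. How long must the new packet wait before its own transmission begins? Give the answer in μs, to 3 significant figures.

22.1 μs

Each queued packet: L/R = 70000/88800000000 = 0.788288 μs.
28 queued → 22.0721 μs.
Queuing delay = 22.1 μs.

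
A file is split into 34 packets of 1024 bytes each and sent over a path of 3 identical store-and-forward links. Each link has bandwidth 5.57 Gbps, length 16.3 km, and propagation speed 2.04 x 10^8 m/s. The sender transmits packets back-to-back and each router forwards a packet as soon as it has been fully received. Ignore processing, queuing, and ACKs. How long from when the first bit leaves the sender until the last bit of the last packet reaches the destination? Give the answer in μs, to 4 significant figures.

292.7 μs

Per-hop transmission t_tx = L/R = 8192/5570000000 = 1.47074 μs.
Per-hop propagation t_prop = 16300/204000000 = 79.902 μs.
Pipeline fill: first packet needs 3·t_tx to clear all hops; remaining 33 packets each add one t_tx.
Total = (3+34-1)·t_tx + 3·t_prop = 36·1.47074 + 3·79.902 = 292.7 μs.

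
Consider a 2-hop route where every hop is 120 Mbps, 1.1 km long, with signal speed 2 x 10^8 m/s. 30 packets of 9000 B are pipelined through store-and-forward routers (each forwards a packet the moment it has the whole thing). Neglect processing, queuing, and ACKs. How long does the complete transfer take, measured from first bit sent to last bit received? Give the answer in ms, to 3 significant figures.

Per-hop transmission t_tx = L/R = 72000/120000000 = 0.6 ms.
Per-hop propagation t_prop = 1100/200000000 = 0.0055 ms.
Pipeline fill: first packet needs 2·t_tx to clear all hops; remaining 29 packets each add one t_tx.
Total = (2+30-1)·t_tx + 2·t_prop = 31·0.6 + 2·0.0055 = 18.6 ms.

18.6 ms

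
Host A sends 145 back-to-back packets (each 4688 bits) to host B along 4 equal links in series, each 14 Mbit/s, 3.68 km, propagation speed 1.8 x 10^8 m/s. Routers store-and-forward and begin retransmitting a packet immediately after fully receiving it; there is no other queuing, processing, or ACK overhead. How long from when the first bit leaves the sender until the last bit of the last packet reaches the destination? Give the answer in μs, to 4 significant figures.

Per-hop transmission t_tx = L/R = 4688/14000000 = 334.857 μs.
Per-hop propagation t_prop = 3680/180000000 = 20.4444 μs.
Pipeline fill: first packet needs 4·t_tx to clear all hops; remaining 144 packets each add one t_tx.
Total = (4+145-1)·t_tx + 4·t_prop = 148·334.857 + 4·20.4444 = 49640 μs.

49640 μs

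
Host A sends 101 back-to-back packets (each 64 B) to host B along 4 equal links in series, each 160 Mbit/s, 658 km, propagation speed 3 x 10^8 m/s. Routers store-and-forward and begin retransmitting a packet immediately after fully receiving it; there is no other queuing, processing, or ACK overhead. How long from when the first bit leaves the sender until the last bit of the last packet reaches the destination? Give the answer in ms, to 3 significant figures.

Per-hop transmission t_tx = L/R = 512/160000000 = 0.0032 ms.
Per-hop propagation t_prop = 658000/300000000 = 2.19333 ms.
Pipeline fill: first packet needs 4·t_tx to clear all hops; remaining 100 packets each add one t_tx.
Total = (4+101-1)·t_tx + 4·t_prop = 104·0.0032 + 4·2.19333 = 9.11 ms.

9.11 ms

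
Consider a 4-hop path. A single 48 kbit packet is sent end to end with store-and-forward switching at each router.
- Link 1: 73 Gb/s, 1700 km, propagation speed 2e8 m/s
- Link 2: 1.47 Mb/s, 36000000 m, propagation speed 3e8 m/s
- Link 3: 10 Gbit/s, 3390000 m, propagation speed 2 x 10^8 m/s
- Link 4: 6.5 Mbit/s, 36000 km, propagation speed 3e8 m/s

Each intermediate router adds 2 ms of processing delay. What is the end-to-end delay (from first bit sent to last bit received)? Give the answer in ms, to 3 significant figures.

L = 48000 bits.
Transmission delays (L/R per hop): 0.000657534, 32.6531, 0.0048, 7.38462 ms; sum = 40.0431 ms.
Propagation delays (d/s per hop): 8.5, 120, 16.95, 120 ms; sum = 265.45 ms.
Processing at 3 router(s): 3 × 2 ms = 6 ms.
End-to-end = 311 ms.

311 ms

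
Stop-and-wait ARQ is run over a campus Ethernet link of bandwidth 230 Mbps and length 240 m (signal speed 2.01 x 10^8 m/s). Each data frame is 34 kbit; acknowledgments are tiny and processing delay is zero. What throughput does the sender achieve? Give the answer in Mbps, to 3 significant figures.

t_tx = L/R = 34000/230000000 = 0.000147826 s.
t_prop = 240/2.01e+08 = 1.19403e-06 s; RTT = 2.38806e-06 s.
Cycle = t_tx + RTT = 0.000150214 s.
Throughput = L / cycle = 34000 / 0.000150214 = 226 Mbps.

226 Mbps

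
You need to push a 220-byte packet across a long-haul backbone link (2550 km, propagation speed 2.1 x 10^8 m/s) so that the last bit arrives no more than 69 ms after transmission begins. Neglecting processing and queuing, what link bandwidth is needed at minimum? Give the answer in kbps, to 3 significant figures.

L = 1760 bits.
Propagation delay = 2550000 / 210000000 = 12.1429 ms.
Transmission budget = 69 − 12.1429 = 56.8571 ms.
R ≥ L / t_tx = 1760 bits / 0.0568571 s = 31.0 kbps.

31.0 kbps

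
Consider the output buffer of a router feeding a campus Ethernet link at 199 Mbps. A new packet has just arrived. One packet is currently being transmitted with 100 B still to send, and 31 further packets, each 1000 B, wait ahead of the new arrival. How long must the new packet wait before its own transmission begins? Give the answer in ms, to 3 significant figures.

Each queued packet: L/R = 8000/199000000 = 0.040201 ms.
31 queued → 1.24623 ms.
Plus remaining 800 bits of current packet: 0.0040201 ms.
Queuing delay = 1.25 ms.

1.25 ms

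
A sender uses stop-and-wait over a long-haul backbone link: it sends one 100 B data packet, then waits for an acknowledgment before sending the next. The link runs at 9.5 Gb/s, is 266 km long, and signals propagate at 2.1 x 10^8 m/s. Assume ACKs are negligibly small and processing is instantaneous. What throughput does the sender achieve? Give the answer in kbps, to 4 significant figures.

t_tx = L/R = 800/9500000000 = 8.42105e-08 s.
t_prop = 266000/210000000 = 0.00126667 s; RTT = 0.00253333 s.
Cycle = t_tx + RTT = 0.00253342 s.
Throughput = L / cycle = 800 / 0.00253342 = 315.8 kbps.

315.8 kbps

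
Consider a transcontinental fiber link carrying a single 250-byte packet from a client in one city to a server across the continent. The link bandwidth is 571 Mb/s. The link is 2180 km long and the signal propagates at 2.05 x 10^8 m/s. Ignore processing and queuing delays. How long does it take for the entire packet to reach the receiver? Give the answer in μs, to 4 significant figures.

L = 250 × 8 = 2000 bits.
Transmission delay = L/R = 2000 / 571000000 = 3.50263 μs.
Propagation delay = d/s = 2180000 m / 2.05e+08 m/s = 10634.1 μs.
Total = 10640 μs.

10640 μs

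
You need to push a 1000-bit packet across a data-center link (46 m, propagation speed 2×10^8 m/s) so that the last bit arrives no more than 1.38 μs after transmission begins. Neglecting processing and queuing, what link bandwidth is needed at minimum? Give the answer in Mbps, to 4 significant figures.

869.6 Mbps

Propagation delay = 46 / 200000000 = 0.23 μs.
Transmission budget = 1.38 − 0.23 = 1.15 μs.
R ≥ L / t_tx = 1000 bits / 1.15e-06 s = 869.6 Mbps.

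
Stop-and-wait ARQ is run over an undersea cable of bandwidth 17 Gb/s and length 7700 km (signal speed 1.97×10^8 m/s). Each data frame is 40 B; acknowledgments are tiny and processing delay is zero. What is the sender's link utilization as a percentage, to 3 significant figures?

0.0000241 %

t_tx = L/R = 320/17000000000 = 1.88235e-08 s.
t_prop = 7700000/197000000 = 0.0390863 s; RTT = 0.0781726 s.
Cycle = t_tx + RTT = 0.0781726 s.
Utilization = t_tx / cycle = 1.88235e-08/0.0781726 = 0.0000241 %.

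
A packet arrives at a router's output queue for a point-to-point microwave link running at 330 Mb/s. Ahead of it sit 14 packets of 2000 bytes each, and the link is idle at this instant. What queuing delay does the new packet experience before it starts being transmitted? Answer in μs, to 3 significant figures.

Each queued packet: L/R = 16000/330000000 = 48.4848 μs.
14 queued → 678.788 μs.
Queuing delay = 679 μs.

679 μs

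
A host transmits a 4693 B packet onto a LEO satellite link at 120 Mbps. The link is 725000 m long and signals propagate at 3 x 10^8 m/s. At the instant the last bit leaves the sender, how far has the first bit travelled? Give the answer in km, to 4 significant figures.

t_tx = L/R = 37544/120000000 = 0.000312867 s.
Distance = s × t_tx = 300000000 × 0.000312867 = 93.86 km.

93.86 km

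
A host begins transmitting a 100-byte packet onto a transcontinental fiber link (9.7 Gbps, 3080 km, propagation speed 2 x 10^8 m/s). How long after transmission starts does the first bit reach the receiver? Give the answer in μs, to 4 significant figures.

15400 μs

First bit experiences only propagation delay: d/s = 3080000/200000000 = 15400 μs.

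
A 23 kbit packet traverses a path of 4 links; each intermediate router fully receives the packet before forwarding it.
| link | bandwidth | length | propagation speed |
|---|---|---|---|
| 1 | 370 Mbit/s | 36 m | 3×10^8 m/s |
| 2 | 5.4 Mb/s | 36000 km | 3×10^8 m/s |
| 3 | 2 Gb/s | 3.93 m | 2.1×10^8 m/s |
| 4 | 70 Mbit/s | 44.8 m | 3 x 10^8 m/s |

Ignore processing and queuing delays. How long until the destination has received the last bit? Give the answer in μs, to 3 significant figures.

125000 μs

L = 23000 bits.
Transmission delays (L/R per hop): 62.1622, 4259.26, 11.5, 328.571 μs; sum = 4661.49 μs.
Propagation delays (d/s per hop): 0.12, 120000, 0.0187143, 0.149333 μs; sum = 120000 μs.
End-to-end = 125000 μs.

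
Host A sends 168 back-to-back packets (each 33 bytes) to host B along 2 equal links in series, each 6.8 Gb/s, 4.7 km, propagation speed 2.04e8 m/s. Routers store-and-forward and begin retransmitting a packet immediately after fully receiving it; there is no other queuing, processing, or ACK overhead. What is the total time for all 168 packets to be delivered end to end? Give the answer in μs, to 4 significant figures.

52.64 μs

Per-hop transmission t_tx = L/R = 264/6800000000 = 0.0388235 μs.
Per-hop propagation t_prop = 4700/204000000 = 23.0392 μs.
Pipeline fill: first packet needs 2·t_tx to clear all hops; remaining 167 packets each add one t_tx.
Total = (2+168-1)·t_tx + 2·t_prop = 169·0.0388235 + 2·23.0392 = 52.64 μs.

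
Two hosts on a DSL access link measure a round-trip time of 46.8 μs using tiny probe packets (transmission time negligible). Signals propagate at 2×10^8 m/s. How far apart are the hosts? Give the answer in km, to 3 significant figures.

4.68 km

One-way propagation = RTT/2 = 23.4 μs.
d = s × t = 200000000 × 2.34e-05 = 4.68 km.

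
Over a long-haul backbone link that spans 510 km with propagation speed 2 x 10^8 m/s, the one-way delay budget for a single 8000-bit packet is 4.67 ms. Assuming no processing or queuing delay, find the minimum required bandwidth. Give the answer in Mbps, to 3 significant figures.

3.77 Mbps

Propagation delay = 510000 / 200000000 = 2.55 ms.
Transmission budget = 4.67 − 2.55 = 2.12 ms.
R ≥ L / t_tx = 8000 bits / 0.00212 s = 3.77 Mbps.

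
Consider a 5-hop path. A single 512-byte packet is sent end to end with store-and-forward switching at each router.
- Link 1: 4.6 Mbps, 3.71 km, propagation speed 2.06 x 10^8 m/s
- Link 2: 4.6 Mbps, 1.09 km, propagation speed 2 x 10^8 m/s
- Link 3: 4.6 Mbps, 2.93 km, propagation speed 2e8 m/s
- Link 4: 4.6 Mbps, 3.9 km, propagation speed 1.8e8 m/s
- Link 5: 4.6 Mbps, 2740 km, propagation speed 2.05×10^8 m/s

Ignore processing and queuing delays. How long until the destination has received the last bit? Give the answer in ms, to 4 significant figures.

17.88 ms

L = 512 × 8 = 4096 bits.
Transmission delay per hop = L/R = 4096/4600000 = 0.890435 ms; 5 hops → 4.45217 ms.
Propagation delays (d/s per hop): 0.0180097, 0.00545, 0.01465, 0.0216667, 13.3659 ms; sum = 13.4256 ms.
End-to-end = 17.88 ms.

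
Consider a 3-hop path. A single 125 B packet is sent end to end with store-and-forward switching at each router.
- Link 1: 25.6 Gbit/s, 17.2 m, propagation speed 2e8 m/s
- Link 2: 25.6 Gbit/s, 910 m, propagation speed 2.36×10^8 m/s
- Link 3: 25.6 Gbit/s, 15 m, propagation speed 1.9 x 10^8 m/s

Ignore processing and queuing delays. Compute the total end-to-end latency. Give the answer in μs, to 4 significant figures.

4.138 μs

L = 125 × 8 = 1000 bits.
Transmission delay per hop = L/R = 1000/25600000000 = 0.0390625 μs; 3 hops → 0.117188 μs.
Propagation delays (d/s per hop): 0.086, 3.85593, 0.0789474 μs; sum = 4.02088 μs.
End-to-end = 4.138 μs.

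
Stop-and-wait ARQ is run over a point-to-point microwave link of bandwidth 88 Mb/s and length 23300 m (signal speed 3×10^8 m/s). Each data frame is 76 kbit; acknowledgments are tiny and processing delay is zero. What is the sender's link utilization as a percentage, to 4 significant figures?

84.76 %

t_tx = L/R = 76000/88000000 = 0.000863636 s.
t_prop = 23300/300000000 = 7.76667e-05 s; RTT = 0.000155333 s.
Cycle = t_tx + RTT = 0.00101897 s.
Utilization = t_tx / cycle = 0.000863636/0.00101897 = 84.76 %.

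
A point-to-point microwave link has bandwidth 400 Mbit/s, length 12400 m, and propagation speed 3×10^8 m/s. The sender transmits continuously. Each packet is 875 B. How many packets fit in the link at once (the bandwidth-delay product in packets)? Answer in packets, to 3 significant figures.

2.36 packets

Propagation delay = 12400 / 300000000 = 4.13333e-05 s.
BDP = R × t_prop = 400000000 × 4.13333e-05 = 16533.3 bits.
In packets of 7000 bits: 2.36 packets.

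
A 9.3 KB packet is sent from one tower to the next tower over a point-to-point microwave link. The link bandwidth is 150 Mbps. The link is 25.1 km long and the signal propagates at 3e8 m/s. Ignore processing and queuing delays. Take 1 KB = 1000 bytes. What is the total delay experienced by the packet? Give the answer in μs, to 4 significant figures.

L = 74400 bits.
Transmission delay = L/R = 74400 / 150000000 = 496 μs.
Propagation delay = d/s = 25100 m / 300000000 m/s = 83.6667 μs.
Total = 579.7 μs.

579.7 μs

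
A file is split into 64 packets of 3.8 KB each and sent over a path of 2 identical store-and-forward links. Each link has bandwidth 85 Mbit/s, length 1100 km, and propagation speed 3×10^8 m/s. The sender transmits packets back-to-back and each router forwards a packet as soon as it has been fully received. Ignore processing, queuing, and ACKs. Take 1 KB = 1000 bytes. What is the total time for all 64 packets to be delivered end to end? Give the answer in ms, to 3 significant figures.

Per-hop transmission t_tx = L/R = 30400/85000000 = 0.357647 ms.
Per-hop propagation t_prop = 1100000/300000000 = 3.66667 ms.
Pipeline fill: first packet needs 2·t_tx to clear all hops; remaining 63 packets each add one t_tx.
Total = (2+64-1)·t_tx + 2·t_prop = 65·0.357647 + 2·3.66667 = 30.6 ms.

30.6 ms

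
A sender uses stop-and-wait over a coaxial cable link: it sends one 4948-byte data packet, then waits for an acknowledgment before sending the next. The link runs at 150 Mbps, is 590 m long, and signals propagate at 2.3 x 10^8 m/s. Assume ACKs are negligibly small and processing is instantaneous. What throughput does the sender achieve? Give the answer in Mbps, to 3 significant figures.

t_tx = L/R = 39584/150000000 = 0.000263893 s.
t_prop = 590/2.3e+08 = 2.56522e-06 s; RTT = 5.13043e-06 s.
Cycle = t_tx + RTT = 0.000269024 s.
Throughput = L / cycle = 39584 / 0.000269024 = 147 Mbps.

147 Mbps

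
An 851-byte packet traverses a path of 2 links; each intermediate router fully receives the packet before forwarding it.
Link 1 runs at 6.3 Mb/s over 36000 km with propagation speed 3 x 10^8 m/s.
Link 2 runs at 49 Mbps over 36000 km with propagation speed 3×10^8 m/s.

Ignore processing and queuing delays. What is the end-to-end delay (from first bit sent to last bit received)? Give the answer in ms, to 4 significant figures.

L = 851 × 8 = 6808 bits.
Transmission delays (L/R per hop): 1.08063, 0.138939 ms; sum = 1.21957 ms.
Propagation delays (d/s per hop): 120, 120 ms; sum = 240 ms.
End-to-end = 241.2 ms.

241.2 ms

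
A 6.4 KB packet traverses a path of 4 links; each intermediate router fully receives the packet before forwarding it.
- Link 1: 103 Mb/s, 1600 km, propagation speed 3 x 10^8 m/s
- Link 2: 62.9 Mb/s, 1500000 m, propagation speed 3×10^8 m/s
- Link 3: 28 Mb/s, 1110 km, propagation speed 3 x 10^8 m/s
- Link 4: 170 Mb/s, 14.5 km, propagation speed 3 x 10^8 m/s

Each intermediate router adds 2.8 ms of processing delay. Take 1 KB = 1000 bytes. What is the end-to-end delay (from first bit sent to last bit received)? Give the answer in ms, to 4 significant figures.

L = 51200 bits.
Transmission delays (L/R per hop): 0.497087, 0.81399, 1.82857, 0.301176 ms; sum = 3.44083 ms.
Propagation delays (d/s per hop): 5.33333, 5, 3.7, 0.0483333 ms; sum = 14.0817 ms.
Processing at 3 router(s): 3 × 2.8 ms = 8.4 ms.
End-to-end = 25.92 ms.

25.92 ms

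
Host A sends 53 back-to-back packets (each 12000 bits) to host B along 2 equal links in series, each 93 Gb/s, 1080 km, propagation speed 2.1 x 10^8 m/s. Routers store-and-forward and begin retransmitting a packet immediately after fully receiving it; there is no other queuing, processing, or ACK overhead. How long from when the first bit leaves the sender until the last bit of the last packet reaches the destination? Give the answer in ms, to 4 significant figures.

Per-hop transmission t_tx = L/R = 12000/93000000000 = 0.000129032 ms.
Per-hop propagation t_prop = 1080000/210000000 = 5.14286 ms.
Pipeline fill: first packet needs 2·t_tx to clear all hops; remaining 52 packets each add one t_tx.
Total = (2+53-1)·t_tx + 2·t_prop = 54·0.000129032 + 2·5.14286 = 10.29 ms.

10.29 ms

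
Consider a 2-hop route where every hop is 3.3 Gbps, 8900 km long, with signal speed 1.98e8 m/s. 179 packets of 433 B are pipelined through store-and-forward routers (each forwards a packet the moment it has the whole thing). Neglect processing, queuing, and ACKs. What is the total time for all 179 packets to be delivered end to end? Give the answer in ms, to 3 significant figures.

90.1 ms

Per-hop transmission t_tx = L/R = 3464/3300000000 = 0.0010497 ms.
Per-hop propagation t_prop = 8900000/198000000 = 44.9495 ms.
Pipeline fill: first packet needs 2·t_tx to clear all hops; remaining 178 packets each add one t_tx.
Total = (2+179-1)·t_tx + 2·t_prop = 180·0.0010497 + 2·44.9495 = 90.1 ms.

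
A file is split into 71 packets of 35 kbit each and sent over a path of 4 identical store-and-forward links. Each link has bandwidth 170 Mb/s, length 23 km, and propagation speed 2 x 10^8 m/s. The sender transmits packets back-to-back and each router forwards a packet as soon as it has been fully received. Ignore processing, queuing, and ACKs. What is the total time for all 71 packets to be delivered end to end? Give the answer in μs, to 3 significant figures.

Per-hop transmission t_tx = L/R = 35000/170000000 = 205.882 μs.
Per-hop propagation t_prop = 23000/200000000 = 115 μs.
Pipeline fill: first packet needs 4·t_tx to clear all hops; remaining 70 packets each add one t_tx.
Total = (4+71-1)·t_tx + 4·t_prop = 74·205.882 + 4·115 = 15700 μs.

15700 μs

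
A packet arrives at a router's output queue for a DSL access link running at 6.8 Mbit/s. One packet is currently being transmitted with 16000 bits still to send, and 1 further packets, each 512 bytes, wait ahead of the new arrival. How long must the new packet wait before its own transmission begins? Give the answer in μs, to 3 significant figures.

Each queued packet: L/R = 4096/6800000 = 602.353 μs.
1 queued → 602.353 μs.
Plus remaining 16000 bits of current packet: 2352.94 μs.
Queuing delay = 2960 μs.

2960 μs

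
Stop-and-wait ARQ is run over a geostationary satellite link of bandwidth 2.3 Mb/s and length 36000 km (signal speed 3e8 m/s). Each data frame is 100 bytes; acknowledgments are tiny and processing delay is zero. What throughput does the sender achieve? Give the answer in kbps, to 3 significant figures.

t_tx = L/R = 800/2300000 = 0.000347826 s.
t_prop = 36000000/300000000 = 0.12 s; RTT = 0.24 s.
Cycle = t_tx + RTT = 0.240348 s.
Throughput = L / cycle = 800 / 0.240348 = 3.33 kbps.

3.33 kbps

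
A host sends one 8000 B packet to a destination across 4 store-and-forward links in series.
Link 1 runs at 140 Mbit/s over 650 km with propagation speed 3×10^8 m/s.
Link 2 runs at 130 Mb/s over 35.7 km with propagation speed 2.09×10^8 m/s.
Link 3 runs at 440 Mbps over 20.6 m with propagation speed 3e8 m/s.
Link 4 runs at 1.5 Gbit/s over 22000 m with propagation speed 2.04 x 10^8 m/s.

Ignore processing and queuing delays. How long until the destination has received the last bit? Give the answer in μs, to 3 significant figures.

L = 8000 × 8 = 64000 bits.
Transmission delays (L/R per hop): 457.143, 492.308, 145.455, 42.6667 μs; sum = 1137.57 μs.
Propagation delays (d/s per hop): 2166.67, 170.813, 0.0686667, 107.843 μs; sum = 2445.39 μs.
End-to-end = 3580 μs.

3580 μs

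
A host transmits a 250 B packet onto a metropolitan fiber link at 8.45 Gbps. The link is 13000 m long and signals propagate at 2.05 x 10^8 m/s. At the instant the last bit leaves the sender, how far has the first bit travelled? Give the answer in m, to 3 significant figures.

t_tx = L/R = 2000/8.45e+09 = 2.36686e-07 s.
Distance = s × t_tx = 2.05e+08 × 2.36686e-07 = 48.5 m.

48.5 m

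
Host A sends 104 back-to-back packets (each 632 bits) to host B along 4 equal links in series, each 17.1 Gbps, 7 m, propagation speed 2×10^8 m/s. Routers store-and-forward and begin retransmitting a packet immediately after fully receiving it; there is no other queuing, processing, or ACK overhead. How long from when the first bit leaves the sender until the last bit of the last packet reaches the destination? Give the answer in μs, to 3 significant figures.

Per-hop transmission t_tx = L/R = 632/1.71e+10 = 0.0369591 μs.
Per-hop propagation t_prop = 7/200000000 = 0.035 μs.
Pipeline fill: first packet needs 4·t_tx to clear all hops; remaining 103 packets each add one t_tx.
Total = (4+104-1)·t_tx + 4·t_prop = 107·0.0369591 + 4·0.035 = 4.09 μs.

4.09 μs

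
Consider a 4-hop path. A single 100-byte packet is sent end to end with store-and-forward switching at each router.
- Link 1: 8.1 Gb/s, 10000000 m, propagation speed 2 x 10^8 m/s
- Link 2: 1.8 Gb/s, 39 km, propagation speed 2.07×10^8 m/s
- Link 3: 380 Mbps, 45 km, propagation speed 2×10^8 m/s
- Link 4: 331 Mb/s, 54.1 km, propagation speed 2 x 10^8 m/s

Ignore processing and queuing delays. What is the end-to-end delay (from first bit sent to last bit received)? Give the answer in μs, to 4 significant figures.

50690 μs

L = 100 × 8 = 800 bits.
Transmission delays (L/R per hop): 0.0987654, 0.444444, 2.10526, 2.41692 μs; sum = 5.06539 μs.
Propagation delays (d/s per hop): 50000, 188.406, 225, 270.5 μs; sum = 50683.9 μs.
End-to-end = 50690 μs.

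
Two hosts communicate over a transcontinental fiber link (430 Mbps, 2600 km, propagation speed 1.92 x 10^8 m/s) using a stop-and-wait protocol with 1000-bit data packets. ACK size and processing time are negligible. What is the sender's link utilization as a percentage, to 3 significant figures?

t_tx = L/R = 1000/430000000 = 2.32558e-06 s.
t_prop = 2600000/192000000 = 0.0135417 s; RTT = 0.0270833 s.
Cycle = t_tx + RTT = 0.0270857 s.
Utilization = t_tx / cycle = 2.32558e-06/0.0270857 = 0.00859 %.

0.00859 %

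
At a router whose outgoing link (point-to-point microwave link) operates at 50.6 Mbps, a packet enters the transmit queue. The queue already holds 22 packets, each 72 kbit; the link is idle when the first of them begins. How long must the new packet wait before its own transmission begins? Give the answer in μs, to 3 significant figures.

Each queued packet: L/R = 72000/50600000 = 1422.92 μs.
22 queued → 31304.3 μs.
Queuing delay = 31300 μs.

31300 μs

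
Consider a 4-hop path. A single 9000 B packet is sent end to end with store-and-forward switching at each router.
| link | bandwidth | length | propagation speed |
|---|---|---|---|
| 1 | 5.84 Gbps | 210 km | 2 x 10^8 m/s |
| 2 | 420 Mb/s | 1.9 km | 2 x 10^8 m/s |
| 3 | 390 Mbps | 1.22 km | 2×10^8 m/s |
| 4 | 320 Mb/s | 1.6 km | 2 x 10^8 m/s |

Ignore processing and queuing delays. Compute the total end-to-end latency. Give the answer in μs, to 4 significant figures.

1667 μs

L = 9000 × 8 = 72000 bits.
Transmission delays (L/R per hop): 12.3288, 171.429, 184.615, 225 μs; sum = 593.373 μs.
Propagation delays (d/s per hop): 1050, 9.5, 6.1, 8 μs; sum = 1073.6 μs.
End-to-end = 1667 μs.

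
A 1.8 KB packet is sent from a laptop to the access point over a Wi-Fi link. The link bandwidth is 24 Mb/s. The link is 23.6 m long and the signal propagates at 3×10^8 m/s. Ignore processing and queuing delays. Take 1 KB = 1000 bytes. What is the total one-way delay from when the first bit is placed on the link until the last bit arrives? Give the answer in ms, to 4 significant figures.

0.6001 ms

L = 14400 bits.
Transmission delay = L/R = 14400 / 24000000 = 0.6 ms.
Propagation delay = d/s = 23.6 m / 300000000 m/s = 7.86667e-05 ms.
Total = 0.6001 ms.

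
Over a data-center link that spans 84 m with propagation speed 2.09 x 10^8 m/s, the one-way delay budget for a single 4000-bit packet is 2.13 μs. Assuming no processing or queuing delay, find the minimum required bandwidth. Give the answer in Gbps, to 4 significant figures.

Propagation delay = 84 / 209000000 = 0.401914 μs.
Transmission budget = 2.13 − 0.401914 = 1.72809 μs.
R ≥ L / t_tx = 4000 bits / 1.72809e-06 s = 2.315 Gbps.

2.315 Gbps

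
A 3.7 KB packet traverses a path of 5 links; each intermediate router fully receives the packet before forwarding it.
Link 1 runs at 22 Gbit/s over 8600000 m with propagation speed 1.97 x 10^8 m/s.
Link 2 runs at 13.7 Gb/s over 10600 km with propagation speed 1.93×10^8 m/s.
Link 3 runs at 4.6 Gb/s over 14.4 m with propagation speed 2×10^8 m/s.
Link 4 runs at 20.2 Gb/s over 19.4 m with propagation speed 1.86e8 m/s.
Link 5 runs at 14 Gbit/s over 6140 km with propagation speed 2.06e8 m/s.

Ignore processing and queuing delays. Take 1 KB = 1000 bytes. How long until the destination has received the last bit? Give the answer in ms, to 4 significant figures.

L = 29600 bits.
Transmission delays (L/R per hop): 0.00134545, 0.00216058, 0.00643478, 0.00146535, 0.00211429 ms; sum = 0.0135205 ms.
Propagation delays (d/s per hop): 43.6548, 54.9223, 7.2e-05, 0.000104301, 29.8058 ms; sum = 128.383 ms.
End-to-end = 128.4 ms.

128.4 ms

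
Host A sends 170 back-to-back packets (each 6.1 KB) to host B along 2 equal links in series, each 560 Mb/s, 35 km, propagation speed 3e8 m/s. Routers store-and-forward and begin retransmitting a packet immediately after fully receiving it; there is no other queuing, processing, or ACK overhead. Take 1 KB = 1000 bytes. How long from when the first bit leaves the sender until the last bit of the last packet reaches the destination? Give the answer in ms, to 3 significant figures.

15.1 ms

Per-hop transmission t_tx = L/R = 48800/560000000 = 0.0871429 ms.
Per-hop propagation t_prop = 35000/300000000 = 0.116667 ms.
Pipeline fill: first packet needs 2·t_tx to clear all hops; remaining 169 packets each add one t_tx.
Total = (2+170-1)·t_tx + 2·t_prop = 171·0.0871429 + 2·0.116667 = 15.1 ms.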